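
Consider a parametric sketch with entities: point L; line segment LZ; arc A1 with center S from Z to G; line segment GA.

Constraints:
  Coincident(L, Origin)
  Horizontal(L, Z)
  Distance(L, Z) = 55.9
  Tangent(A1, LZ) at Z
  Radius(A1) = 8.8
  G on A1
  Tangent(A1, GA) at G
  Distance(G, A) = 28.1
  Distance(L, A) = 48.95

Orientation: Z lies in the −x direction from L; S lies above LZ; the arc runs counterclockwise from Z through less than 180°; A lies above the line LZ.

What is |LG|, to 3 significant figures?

48.0

Checks: ∠(SZ, ZL) = 90.00° ✓; |SZ| = 8.800 ✓; |SG| = 8.800 ✓; ∠(SG, GA) = 90.00° ✓; |GA| = 28.10 ✓; |LA| = 48.95 ✓.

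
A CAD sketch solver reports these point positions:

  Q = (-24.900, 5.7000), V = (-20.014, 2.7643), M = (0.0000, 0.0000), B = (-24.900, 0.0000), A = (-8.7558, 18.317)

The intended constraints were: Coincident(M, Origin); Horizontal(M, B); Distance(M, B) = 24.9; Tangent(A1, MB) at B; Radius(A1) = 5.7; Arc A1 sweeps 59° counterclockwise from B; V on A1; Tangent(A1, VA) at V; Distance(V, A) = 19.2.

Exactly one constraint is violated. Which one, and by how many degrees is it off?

Tangent(A1, VA) at V — off by 4.90°.

M = (0.00, 0.00) ✓; M.y = 0.00, B.y = 0.00 ✓; |MB| = 24.90 ✓; ∠(QB, BM) = 90.00° ✓; |QB| = 5.700 ✓; bearing(Q→V) − bearing(Q→B) = 59.00° ✓; |QV| = 5.700 ✓; ∠(QV, VA) = 94.90° ✗; |VA| = 19.20 ✓.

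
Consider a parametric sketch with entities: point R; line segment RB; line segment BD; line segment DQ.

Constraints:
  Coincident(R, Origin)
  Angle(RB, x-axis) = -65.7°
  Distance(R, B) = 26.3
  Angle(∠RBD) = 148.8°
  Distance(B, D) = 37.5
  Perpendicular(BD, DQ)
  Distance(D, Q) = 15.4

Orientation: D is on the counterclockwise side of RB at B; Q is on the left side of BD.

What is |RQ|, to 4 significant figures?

60.02

R is at the origin; RB runs at -65.7° with length 26.3, so B = 26.3·(cos -65.7°, sin -65.7°) = (10.82, -23.97). ∠RBD = 148.8°, so BD runs at -65.7° + (180° − 148.8°) = -34.50° from the x-axis; with |BD| = 37.5, D = B + 37.5·(cos -34.50°, sin -34.50°) = (41.73, -45.21). BD ⟂ DQ; with |DQ| = 15.4 on the left of BD, Q = D + 15.4·(0.5664, 0.8241) = (50.45, -32.52). Then |RQ| = |Q − R| = 60.02.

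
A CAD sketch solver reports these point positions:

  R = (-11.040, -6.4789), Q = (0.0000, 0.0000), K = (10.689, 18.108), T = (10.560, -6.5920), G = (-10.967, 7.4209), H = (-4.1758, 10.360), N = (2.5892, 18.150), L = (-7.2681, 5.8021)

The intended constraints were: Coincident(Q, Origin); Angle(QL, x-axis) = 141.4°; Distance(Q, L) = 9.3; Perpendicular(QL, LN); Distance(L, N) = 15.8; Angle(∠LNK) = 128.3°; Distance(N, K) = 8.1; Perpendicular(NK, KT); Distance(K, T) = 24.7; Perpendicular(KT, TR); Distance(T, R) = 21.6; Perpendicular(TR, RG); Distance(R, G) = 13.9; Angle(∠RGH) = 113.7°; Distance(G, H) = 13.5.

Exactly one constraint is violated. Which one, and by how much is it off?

Distance(G, H) = 13.5 — off by 6.10.

Q = (0.00, 0.00) ✓; QL at 141.4° ✓; |QL| = 9.300 ✓; ∠(QL, LN) = 90.00° ✓; |LN| = 15.80 ✓; ∠LNK = 128.3° ✓; |NK| = 8.100 ✓; ∠(NK, KT) = 90.00° ✓; |KT| = 24.70 ✓; ∠(KT, TR) = 90.00° ✓; |TR| = 21.60 ✓; ∠(TR, RG) = 90.00° ✓; |RG| = 13.90 ✓; ∠RGH = 113.7° ✓; |GH| = 7.400 ✗.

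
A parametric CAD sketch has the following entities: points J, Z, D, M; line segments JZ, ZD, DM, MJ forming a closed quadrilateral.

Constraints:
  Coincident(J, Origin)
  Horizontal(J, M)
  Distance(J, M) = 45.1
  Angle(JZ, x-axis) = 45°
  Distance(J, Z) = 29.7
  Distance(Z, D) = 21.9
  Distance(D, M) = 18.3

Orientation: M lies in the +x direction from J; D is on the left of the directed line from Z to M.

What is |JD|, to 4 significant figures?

46.41

J is at the origin; JM is horizontal with |JM| = 45.1 and M in +x, so M = (45.1, 0). JZ runs at 45.0° with |JZ| = 29.7, so Z = (21.00, 21.00). D is determined by |ZD| = 21.9 and |DM| = 18.3 together: it lies at the intersection of circle(Z, 21.9) and circle(M, 18.3). With |ZM| = 31.97, the foot of the radical line on ZM is 18.25 from Z and the perpendicular offset is √(21.9² − 18.25²) = 12.11. Taking the left-of-ZM solution: D = (42.71, 18.14).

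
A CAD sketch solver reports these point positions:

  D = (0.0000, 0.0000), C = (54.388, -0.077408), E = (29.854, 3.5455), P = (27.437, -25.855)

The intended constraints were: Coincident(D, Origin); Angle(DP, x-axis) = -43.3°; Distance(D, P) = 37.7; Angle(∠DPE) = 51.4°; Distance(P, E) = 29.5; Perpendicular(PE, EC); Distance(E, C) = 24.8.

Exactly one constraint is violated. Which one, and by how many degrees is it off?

Perpendicular(PE, EC) — off by 3.70°.

D = (0.00, 0.00) ✓; DP at -43.30° ✓; |DP| = 37.70 ✓; ∠DPE = 51.40° ✓; |PE| = 29.50 ✓; ∠(PE, EC) = 93.70° ✗; |EC| = 24.80 ✓.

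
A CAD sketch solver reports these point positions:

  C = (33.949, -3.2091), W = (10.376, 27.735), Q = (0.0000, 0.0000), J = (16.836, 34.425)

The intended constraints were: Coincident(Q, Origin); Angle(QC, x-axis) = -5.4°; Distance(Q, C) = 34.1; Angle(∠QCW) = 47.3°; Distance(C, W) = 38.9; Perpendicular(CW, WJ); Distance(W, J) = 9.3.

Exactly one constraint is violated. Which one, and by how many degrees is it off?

Perpendicular(CW, WJ) — off by 8.70°.

Q = (0.00, 0.00) ✓; QC at -5.400° ✓; |QC| = 34.10 ✓; ∠QCW = 47.30° ✓; |CW| = 38.90 ✓; ∠(CW, WJ) = 81.30° ✗; |WJ| = 9.300 ✓.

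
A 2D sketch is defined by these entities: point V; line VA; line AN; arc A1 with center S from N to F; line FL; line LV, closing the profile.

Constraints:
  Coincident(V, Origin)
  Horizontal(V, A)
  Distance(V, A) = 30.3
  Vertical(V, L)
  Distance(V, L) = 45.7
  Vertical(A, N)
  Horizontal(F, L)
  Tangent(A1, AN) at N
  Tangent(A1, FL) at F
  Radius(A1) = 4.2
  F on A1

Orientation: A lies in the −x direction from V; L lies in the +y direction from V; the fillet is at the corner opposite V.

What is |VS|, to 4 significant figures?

49.03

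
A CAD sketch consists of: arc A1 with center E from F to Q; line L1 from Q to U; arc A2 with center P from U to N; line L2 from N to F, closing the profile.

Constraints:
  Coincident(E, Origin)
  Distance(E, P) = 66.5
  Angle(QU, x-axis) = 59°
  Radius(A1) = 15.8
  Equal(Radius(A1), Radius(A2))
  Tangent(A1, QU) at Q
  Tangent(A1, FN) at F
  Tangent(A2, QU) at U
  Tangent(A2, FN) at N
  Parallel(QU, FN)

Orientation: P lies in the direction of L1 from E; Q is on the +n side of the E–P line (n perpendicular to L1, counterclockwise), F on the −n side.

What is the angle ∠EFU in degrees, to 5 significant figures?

64.583°

The slot axis is L1's direction at 59.0°, so u = (cos 59.0°, sin 59.0°) = (0.51504, 0.85717) and n = (−sin 59.0°, cos 59.0°) = (-0.85717, 0.51504). E is at the origin and P lies 66.5 along u from E, so P = 66.5·u = (34.250, 57.002). Tangency of A1 to both parallel lines with radius 15.8 puts Q and F at E ± 15.8·n: Q = (-13.543, 8.1376), F = (13.543, -8.1376). Equal radii place U and N the same way about P: U = P + 15.8·n = (20.707, 65.139), N = P − 15.8·n = (47.793, 48.864). Then cos ∠EFU = FE·FU / (|FE||FU|), giving 64.583°.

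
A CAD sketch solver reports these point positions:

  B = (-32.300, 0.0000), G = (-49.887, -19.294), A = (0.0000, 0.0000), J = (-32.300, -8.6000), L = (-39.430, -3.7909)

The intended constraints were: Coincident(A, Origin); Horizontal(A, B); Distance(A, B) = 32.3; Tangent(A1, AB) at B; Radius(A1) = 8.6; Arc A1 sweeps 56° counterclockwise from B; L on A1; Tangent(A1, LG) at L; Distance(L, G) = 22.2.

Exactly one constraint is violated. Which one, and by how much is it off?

Distance(L, G) = 22.2 — off by 3.50.

A = (0.00, 0.00) ✓; A.y = 0.00, B.y = 0.00 ✓; |AB| = 32.30 ✓; ∠(JB, BA) = 90.00° ✓; |JB| = 8.600 ✓; bearing(J→L) − bearing(J→B) = 56.00° ✓; |JL| = 8.600 ✓; ∠(JL, LG) = 90.00° ✓; |LG| = 18.70 ✗.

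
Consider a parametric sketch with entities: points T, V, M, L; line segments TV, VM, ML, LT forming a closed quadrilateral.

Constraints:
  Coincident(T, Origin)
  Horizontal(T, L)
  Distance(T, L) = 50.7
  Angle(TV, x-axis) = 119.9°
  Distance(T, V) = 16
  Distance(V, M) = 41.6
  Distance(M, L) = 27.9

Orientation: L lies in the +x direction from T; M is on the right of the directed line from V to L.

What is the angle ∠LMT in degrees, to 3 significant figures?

132°

T is at the origin; T and L share the same y with |TL| = 50.7 and L in +x, so L = (50.7, 0). TV runs at 119.9° with |TV| = 16.0, so V = (-7.98, 13.9). M is determined by |VM| = 41.6 and |ML| = 27.9 together: it lies at the intersection of circle(V, 41.6) and circle(L, 27.9). With |VL| = 60.3, the foot of the radical line on VL is 38.0 from V and the perpendicular offset is √(41.6² − 38.0²) = 16.8. Taking the right-of-VL solution: M = (25.2, -11.3).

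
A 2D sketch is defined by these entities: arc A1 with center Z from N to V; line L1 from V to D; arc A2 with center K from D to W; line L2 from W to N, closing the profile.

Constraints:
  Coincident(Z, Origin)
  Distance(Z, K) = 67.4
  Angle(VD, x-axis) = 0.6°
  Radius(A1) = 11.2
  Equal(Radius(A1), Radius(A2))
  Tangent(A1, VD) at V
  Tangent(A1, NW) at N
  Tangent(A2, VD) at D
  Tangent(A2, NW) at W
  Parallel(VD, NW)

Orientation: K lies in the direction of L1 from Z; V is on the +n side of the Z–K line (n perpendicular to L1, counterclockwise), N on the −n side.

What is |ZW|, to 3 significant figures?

68.3

The slot axis is L1's direction at 0.6°, so u = (cos 0.6°, sin 0.6°) = (1.00, 0.0105) and n = (−sin 0.6°, cos 0.6°) = (-0.0105, 1.00). Z is at the origin and K lies 67.4 along u from Z, so K = 67.4·u = (67.4, 0.706). Tangency of A1 to both parallel lines with radius 11.2 puts V and N at Z ± 11.2·n: V = (-0.117, 11.2), N = (0.117, -11.2). Equal radii place D and W the same way about K: D = K + 11.2·n = (67.3, 11.9), W = K − 11.2·n = (67.5, -10.5). Then |ZW| = |W − Z| = 68.3.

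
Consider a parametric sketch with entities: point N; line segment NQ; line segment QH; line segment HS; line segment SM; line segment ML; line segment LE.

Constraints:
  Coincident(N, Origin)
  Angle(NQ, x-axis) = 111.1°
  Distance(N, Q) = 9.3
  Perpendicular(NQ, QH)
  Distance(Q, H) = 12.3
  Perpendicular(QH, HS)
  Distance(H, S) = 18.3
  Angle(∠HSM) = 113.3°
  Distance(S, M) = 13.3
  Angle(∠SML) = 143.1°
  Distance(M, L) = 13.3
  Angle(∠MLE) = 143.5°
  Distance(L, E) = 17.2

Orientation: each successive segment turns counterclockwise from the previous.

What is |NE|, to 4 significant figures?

23.96

∠SML = 143.1° gives ML at 34.70° from the x-axis; with |ML| = 13.3, L = (15.99, -5.764). ∠MLE = 143.5° gives LE at 71.20° from the x-axis; with |LE| = 17.2, E = (21.53, 10.52). Then |NE| = |E − N| = 23.96.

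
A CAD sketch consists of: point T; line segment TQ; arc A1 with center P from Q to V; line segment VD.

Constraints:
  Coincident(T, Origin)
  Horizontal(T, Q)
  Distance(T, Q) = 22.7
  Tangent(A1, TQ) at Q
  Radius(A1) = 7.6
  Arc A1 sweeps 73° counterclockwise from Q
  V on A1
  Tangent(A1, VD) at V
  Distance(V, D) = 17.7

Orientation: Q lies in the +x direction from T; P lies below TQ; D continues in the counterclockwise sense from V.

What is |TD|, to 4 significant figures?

24.55

On A1, Q sits at bearing 90° from P; a 73° counterclockwise sweep puts V at bearing 163°, so V = P + 7.6·(cos 163°, sin 163°) = (15.43, -5.378). Since A1 is tangent to VD there, PV ⟂ VD, so VD runs along (−sin 163°, cos 163°); with |VD| = 17.7, D = (10.26, -22.30). Then |TD| = |D − T| = 24.55.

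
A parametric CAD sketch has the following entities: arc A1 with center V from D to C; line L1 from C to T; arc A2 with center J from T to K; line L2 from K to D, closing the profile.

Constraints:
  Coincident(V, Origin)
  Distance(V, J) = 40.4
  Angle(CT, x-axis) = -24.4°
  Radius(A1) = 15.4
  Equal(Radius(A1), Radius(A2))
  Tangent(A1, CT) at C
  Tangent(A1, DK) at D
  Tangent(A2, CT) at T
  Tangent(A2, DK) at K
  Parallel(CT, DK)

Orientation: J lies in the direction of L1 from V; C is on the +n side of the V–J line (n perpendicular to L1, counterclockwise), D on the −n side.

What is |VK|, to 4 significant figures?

43.24

Tangency of A1 to both parallel lines with radius 15.4 puts C and D at V ± 15.4·n: C = (6.362, 14.02), D = (-6.362, -14.02). Equal radii place T and K the same way about J: T = J + 15.4·n = (43.15, -2.665), K = J − 15.4·n = (30.43, -30.71). Then |VK| = |K − V| = 43.24.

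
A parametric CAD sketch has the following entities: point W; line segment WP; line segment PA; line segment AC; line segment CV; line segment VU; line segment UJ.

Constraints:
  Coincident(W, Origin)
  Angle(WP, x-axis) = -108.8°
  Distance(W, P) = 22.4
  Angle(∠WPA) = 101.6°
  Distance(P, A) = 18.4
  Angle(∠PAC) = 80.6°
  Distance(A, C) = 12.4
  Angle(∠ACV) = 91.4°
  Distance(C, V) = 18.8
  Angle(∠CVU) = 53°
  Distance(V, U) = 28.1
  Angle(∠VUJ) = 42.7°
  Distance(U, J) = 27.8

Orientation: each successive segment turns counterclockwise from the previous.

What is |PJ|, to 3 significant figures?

24.1

∠CVU = 53.0° gives VU at -75.4° from the x-axis; with |VU| = 28.1, U = (2.80, -39.0). ∠VUJ = 42.7° gives UJ at 61.9° from the x-axis; with |UJ| = 27.8, J = (15.9, -14.4). Then |PJ| = |J − P| = 24.1.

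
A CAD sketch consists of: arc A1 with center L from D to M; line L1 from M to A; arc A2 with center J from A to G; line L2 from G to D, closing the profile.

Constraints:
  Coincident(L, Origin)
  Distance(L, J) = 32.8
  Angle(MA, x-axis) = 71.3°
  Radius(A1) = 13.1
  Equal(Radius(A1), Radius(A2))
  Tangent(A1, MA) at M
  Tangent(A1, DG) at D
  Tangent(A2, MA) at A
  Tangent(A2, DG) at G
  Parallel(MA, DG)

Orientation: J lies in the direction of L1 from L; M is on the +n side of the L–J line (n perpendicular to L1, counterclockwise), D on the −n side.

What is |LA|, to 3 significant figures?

35.3

The slot axis is L1's direction at 71.3°, so u = (cos 71.3°, sin 71.3°) = (0.321, 0.947) and n = (−sin 71.3°, cos 71.3°) = (-0.947, 0.321). L is at the origin and J lies 32.8 along u from L, so J = 32.8·u = (10.5, 31.1). Tangency of A1 to both parallel lines with radius 13.1 puts M and D at L ± 13.1·n: M = (-12.4, 4.20), D = (12.4, -4.20). Equal radii place A and G the same way about J: A = J + 13.1·n = (-1.89, 35.3), G = J − 13.1·n = (22.9, 26.9). Then |LA| = |A − L| = 35.3.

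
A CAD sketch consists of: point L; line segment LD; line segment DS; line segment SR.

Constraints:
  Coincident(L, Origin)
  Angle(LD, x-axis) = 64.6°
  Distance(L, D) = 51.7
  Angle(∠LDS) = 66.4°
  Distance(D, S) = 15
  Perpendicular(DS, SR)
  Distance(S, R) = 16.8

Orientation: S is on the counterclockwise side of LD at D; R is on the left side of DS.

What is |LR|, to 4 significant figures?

31.10

L is at the origin; LD runs at 64.6° with length 51.7, so D = 51.7·(cos 64.6°, sin 64.6°) = (22.18, 46.70). ∠LDS = 66.4°, so DS runs at 64.6° + (180° − 66.4°) = 178.2° from the x-axis; with |DS| = 15.0, S = D + 15.0·(cos 178.2°, sin 178.2°) = (7.183, 47.17). The perpendicularity gives SR at right angles to DS; with |SR| = 16.8 on the left of DS, R = S + 16.8·(-0.03141, -0.9995) = (6.656, 30.38). Then |LR| = |R − L| = 31.10.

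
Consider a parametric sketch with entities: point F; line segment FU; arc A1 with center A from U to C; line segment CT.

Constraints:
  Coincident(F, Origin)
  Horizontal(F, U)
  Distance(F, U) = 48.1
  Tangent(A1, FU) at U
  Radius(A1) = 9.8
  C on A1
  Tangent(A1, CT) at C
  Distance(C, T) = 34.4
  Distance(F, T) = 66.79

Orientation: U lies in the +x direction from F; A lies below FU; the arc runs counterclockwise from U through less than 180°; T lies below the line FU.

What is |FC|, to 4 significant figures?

40.75

Checks: F = (0.00, 0.00) ✓; ∠(AU, UF) = 90.00° ✓; |AC| = 9.800 ✓; ∠(AC, CT) = 90.00° ✓; |CT| = 34.40 ✓; |FT| = 66.79 ✓.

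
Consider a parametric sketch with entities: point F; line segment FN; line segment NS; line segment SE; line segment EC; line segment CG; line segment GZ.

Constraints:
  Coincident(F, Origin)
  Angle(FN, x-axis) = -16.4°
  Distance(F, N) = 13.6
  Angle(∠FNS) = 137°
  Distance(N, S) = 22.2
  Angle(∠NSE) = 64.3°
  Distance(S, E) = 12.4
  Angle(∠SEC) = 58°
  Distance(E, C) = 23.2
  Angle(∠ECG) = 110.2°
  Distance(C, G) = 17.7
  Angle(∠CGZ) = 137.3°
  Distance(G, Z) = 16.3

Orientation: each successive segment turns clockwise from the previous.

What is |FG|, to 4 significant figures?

40.51

∠SEC = 58.0° gives EC at 62.90° from the x-axis; with |EC| = 23.2, C = (22.56, -3.355). ∠ECG = 110.2° gives CG at -6.900° from the x-axis; with |CG| = 17.7, G = (40.13, -5.481). Then |FG| = |G − F| = 40.51.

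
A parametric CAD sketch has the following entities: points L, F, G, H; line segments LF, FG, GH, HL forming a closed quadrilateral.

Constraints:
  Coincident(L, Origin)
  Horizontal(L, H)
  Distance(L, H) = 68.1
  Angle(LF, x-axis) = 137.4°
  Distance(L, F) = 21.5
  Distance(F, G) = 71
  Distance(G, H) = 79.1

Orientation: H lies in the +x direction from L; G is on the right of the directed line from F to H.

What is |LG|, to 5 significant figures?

52.819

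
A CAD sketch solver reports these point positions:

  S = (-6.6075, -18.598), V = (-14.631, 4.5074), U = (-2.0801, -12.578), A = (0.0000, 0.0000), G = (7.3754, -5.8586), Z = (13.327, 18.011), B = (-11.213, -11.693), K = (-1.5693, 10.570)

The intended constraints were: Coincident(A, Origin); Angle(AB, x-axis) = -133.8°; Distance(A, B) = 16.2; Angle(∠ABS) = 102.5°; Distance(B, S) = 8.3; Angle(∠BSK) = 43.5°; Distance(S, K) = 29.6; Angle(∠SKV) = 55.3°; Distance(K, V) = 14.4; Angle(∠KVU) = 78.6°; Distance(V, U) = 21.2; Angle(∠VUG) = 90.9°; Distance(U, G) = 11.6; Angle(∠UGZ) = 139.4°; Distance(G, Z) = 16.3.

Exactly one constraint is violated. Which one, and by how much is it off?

Distance(G, Z) = 16.3 — off by 8.30.

A = (0.00, 0.00) ✓; AB at -133.8° ✓; |AB| = 16.20 ✓; ∠ABS = 102.5° ✓; |BS| = 8.300 ✓; ∠BSK = 43.50° ✓; |SK| = 29.60 ✓; ∠SKV = 55.30° ✓; |KV| = 14.40 ✓; ∠KVU = 78.60° ✓; |VU| = 21.20 ✓; ∠VUG = 90.90° ✓; |UG| = 11.60 ✓; ∠UGZ = 139.4° ✓; |GZ| = 24.60 ✗.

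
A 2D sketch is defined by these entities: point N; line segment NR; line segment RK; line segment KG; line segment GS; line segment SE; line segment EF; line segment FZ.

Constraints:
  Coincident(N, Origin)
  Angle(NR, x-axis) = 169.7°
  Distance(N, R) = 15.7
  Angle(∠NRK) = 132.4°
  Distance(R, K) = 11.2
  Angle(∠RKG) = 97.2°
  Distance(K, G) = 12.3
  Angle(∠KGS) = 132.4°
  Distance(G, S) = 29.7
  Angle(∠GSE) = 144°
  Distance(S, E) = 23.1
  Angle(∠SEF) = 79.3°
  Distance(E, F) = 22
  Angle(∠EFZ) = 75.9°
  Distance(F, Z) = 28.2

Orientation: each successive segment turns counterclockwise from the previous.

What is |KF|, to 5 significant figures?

45.140

N is at the origin; NR runs at 169.7° with length 15.7, so R = (-15.447, 2.8072). ∠NRK = 132.4° gives RK at -142.70° from the x-axis; with |RK| = 11.2, K = (-24.356, -3.9799). ∠RKG = 97.2° gives KG at -59.900° from the x-axis; with |KG| = 12.3, G = (-18.188, -14.621). ∠KGS = 132.4° gives GS at -12.300° from the x-axis; with |GS| = 29.7, S = (10.831, -20.948). ∠GSE = 144.0° gives SE at 23.700° from the x-axis; with |SE| = 23.1, E = (31.982, -11.663). ∠SEF = 79.3° gives EF at 124.40° from the x-axis; with |EF| = 22.0, F = (19.553, 6.4893). Then |KF| = |F − K| = 45.140.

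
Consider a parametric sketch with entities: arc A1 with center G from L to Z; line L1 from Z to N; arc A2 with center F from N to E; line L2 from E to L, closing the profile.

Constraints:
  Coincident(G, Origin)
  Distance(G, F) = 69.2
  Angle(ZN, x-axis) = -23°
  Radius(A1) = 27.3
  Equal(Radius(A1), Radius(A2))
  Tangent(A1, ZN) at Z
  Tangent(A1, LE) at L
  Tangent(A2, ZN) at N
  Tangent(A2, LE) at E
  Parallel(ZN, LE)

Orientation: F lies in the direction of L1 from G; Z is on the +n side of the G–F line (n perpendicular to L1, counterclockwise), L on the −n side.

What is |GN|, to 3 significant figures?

74.4

The slot axis is L1's direction at -23.0°, so u = (cos -23.0°, sin -23.0°) = (0.921, -0.391) and n = (−sin -23.0°, cos -23.0°) = (0.391, 0.921). G is at the origin and F lies 69.2 along u from G, so F = 69.2·u = (63.7, -27.0). Tangency of A1 to both parallel lines with radius 27.3 puts Z and L at G ± 27.3·n: Z = (10.7, 25.1), L = (-10.7, -25.1). Equal radii place N and E the same way about F: N = F + 27.3·n = (74.4, -1.91), E = F − 27.3·n = (53.0, -52.2). Then |GN| = |N − G| = 74.4.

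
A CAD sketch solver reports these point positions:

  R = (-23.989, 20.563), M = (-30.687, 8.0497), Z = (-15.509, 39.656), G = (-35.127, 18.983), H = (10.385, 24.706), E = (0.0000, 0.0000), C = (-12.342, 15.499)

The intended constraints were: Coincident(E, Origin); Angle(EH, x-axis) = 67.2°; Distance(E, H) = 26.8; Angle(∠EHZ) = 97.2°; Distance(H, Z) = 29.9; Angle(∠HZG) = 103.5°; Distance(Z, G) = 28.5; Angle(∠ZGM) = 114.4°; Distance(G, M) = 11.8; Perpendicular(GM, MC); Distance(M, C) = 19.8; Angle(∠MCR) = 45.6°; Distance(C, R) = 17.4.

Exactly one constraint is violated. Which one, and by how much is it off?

Distance(C, R) = 17.4 — off by 4.70.

E = (0.00, 0.00) ✓; EH at 67.20° ✓; |EH| = 26.80 ✓; ∠EHZ = 97.20° ✓; |HZ| = 29.90 ✓; ∠HZG = 103.5° ✓; |ZG| = 28.50 ✓; ∠ZGM = 114.4° ✓; |GM| = 11.80 ✓; ∠(GM, MC) = 90.00° ✓; |MC| = 19.80 ✓; ∠MCR = 45.60° ✓; |CR| = 12.70 ✗.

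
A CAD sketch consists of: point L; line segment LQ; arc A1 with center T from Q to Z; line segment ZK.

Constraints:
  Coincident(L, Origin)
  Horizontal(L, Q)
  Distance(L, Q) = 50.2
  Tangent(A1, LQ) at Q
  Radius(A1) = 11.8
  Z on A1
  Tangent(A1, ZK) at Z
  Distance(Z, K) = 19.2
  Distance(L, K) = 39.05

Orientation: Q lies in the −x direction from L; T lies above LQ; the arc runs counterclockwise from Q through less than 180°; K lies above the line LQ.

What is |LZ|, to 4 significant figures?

40.18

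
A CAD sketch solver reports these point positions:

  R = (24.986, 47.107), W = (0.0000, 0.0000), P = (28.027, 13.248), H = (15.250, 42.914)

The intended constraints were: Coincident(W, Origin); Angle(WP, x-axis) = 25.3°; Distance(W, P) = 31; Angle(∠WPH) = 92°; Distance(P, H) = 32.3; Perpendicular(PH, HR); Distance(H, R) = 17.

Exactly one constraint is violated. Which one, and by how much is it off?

Distance(H, R) = 17 — off by 6.40.

W = (0.00, 0.00) ✓; WP at 25.30° ✓; |WP| = 31.00 ✓; ∠WPH = 92.00° ✓; |PH| = 32.30 ✓; ∠(PH, HR) = 90.00° ✓; |HR| = 10.60 ✗.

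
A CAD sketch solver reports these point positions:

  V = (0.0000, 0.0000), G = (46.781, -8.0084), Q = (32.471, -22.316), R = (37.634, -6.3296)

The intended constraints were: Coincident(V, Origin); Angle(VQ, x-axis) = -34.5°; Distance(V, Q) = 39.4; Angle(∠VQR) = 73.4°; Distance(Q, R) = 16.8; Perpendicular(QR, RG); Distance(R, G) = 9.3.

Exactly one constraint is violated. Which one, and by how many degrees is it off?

Perpendicular(QR, RG) — off by 7.50°.

V = (0.00, 0.00) ✓; VQ at -34.50° ✓; |VQ| = 39.40 ✓; ∠VQR = 73.40° ✓; |QR| = 16.80 ✓; ∠(QR, RG) = 82.50° ✗; |RG| = 9.300 ✓.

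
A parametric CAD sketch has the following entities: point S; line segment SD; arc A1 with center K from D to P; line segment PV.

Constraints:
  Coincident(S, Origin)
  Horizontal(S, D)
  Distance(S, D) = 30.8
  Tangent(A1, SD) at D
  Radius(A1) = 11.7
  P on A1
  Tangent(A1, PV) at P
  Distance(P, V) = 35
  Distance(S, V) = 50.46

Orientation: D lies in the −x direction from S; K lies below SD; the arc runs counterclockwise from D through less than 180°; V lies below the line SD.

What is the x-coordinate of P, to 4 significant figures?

-40.15

Checks: |KP| = 11.70 ✓; ∠(KP, PV) = 90.00° ✓; |PV| = 35.00 ✓; |SV| = 50.46 ✓.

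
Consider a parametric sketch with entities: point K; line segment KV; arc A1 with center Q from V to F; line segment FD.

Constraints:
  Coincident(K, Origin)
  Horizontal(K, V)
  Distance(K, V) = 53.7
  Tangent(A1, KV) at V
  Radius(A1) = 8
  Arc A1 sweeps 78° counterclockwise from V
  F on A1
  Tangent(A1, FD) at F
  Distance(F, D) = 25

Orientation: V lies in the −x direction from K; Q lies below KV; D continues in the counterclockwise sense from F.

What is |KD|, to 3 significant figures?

73.5

On A1, V sits at bearing 90° from Q; a 78° counterclockwise sweep puts F at bearing 168°, so F = Q + 8.0·(cos 168°, sin 168°) = (-61.5, -6.34). A1 meets FD tangentially, so QF is at right angles to FD, so FD runs along (−sin 168°, cos 168°); with |FD| = 25.0, D = (-66.7, -30.8). Then |KD| = |D − K| = 73.5.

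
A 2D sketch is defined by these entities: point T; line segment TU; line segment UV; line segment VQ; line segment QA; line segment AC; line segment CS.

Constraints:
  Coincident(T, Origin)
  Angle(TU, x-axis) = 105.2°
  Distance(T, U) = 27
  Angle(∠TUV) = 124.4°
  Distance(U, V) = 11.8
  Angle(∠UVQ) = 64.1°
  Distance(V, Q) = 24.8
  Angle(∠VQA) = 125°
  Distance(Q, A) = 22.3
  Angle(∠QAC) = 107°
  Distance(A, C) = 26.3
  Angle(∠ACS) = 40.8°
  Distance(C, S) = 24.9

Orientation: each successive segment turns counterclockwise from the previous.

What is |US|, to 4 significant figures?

15.43

∠QAC = 107.0° gives AC at 44.70° from the x-axis; with |AC| = 26.3, C = (23.00, 13.23). ∠ACS = 40.8° gives CS at -176.1° from the x-axis; with |CS| = 24.9, S = (-1.843, 11.54). Then |US| = |S − U| = 15.43.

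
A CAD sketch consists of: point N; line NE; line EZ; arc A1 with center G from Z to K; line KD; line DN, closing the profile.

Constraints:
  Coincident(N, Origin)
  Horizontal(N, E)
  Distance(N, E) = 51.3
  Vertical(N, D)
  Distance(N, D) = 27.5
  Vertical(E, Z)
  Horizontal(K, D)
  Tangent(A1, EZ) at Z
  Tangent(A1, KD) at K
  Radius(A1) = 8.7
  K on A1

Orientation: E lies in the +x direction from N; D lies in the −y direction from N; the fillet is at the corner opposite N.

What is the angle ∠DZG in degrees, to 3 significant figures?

9.63°

N is at the origin; N and E share the same y with |NE| = 51.3 and E on the +x side, so E = (51.3, 0.00). ND is vertical with |ND| = 27.5 and D on the −y side, so D = (0.00, -27.5). The virtual corner opposite N is at (51.3, -27.5). Since A1 is tangent to EZ there, GZ ⟂ EZ and A1 meets KD tangentially, so GK is at right angles to KD, with radius 8.7, so the center G sits 8.7 in from both sides at G = (42.6, -18.8). That places the tangent points at Z = (51.3, -18.8) on EZ and K = (42.6, -27.5) on KD. Then cos ∠DZG = ZD·ZG / (|ZD||ZG|), giving 9.63°.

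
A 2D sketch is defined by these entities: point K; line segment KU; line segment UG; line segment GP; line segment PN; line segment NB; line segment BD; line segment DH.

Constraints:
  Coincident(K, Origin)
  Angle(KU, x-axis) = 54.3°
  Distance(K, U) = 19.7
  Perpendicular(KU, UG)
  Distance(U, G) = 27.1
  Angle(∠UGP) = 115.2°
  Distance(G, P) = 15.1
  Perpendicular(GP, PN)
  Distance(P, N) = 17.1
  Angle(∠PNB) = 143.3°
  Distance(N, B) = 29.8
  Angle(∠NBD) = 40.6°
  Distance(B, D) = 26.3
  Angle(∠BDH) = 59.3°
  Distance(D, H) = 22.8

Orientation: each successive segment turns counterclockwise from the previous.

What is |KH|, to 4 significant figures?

12.39

∠NBD = 40.6° gives BD at 115.2° from the x-axis; with |BD| = 26.3, D = (0.5939, 21.11). ∠BDH = 59.3° gives DH at -124.1° from the x-axis; with |DH| = 22.8, H = (-12.19, 2.228). Then |KH| = |H − K| = 12.39.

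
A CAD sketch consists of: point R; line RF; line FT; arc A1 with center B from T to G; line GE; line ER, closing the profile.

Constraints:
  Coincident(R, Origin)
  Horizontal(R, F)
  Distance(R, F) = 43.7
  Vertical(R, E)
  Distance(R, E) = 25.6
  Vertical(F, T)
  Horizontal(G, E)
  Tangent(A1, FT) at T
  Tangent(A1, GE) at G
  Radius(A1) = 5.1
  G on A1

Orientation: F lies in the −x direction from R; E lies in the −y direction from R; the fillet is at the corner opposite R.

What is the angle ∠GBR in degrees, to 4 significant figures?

118.0°

R is at the origin; R and F share the same y with |RF| = 43.7 and F on the −x side, so F = (-43.70, 0.000). RE is vertical with |RE| = 25.6 and E on the −y side, so E = (0.000, -25.60). The virtual corner opposite R is at (-43.70, -25.60). Tangency of A1 to FT means the radius BT is perpendicular to FT and tangency of A1 to GE means the radius BG is perpendicular to GE, with radius 5.1, so the center B sits 5.1 in from both sides at B = (-38.60, -20.50). That places the tangent points at T = (-43.70, -20.50) on FT and G = (-38.60, -25.60) on GE. Then cos ∠GBR = BG·BR / (|BG||BR|), giving 118.0°.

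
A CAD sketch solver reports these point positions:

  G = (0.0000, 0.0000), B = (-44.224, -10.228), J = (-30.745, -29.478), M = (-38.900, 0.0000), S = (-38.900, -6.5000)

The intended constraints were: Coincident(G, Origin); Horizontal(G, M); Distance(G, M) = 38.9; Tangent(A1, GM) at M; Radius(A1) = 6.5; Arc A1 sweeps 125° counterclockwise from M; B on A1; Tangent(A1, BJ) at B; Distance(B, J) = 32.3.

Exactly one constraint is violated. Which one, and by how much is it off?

Distance(B, J) = 32.3 — off by 8.80.

G = (0.00, 0.00) ✓; G.y = 0.00, M.y = 0.00 ✓; |GM| = 38.90 ✓; ∠(SM, MG) = 90.00° ✓; |SM| = 6.500 ✓; bearing(S→B) − bearing(S→M) = 125.0° ✓; |SB| = 6.499 ✓; ∠(SB, BJ) = 90.00° ✓; |BJ| = 23.50 ✗.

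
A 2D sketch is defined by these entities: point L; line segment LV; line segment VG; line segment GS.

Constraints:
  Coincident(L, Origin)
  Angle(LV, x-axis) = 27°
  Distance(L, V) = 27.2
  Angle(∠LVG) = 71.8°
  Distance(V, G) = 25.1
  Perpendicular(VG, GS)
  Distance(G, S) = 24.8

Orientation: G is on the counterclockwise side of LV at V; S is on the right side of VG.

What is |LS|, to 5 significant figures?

53.292

L is at the origin; LV runs at 27.0° with length 27.2, so V = 27.2·(cos 27.0°, sin 27.0°) = (24.235, 12.349). ∠LVG = 71.8°, so VG runs at 27.0° + (180° − 71.8°) = 135.20° from the x-axis; with |VG| = 25.1, G = V + 25.1·(cos 135.20°, sin 135.20°) = (6.4252, 30.035). The perpendicularity gives GS at right angles to VG; with |GS| = 24.8 on the right of VG, S = G + 24.8·(0.70463, 0.70957) = (23.900, 47.632). Then |LS| = |S − L| = 53.292.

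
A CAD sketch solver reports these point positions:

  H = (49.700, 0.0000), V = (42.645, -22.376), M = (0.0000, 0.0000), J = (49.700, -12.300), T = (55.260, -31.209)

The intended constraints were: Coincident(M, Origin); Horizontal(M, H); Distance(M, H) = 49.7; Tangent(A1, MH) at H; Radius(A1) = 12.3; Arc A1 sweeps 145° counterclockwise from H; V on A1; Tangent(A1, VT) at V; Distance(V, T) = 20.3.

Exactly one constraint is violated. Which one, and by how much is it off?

Distance(V, T) = 20.3 — off by 4.90.

M = (0.00, 0.00) ✓; M.y = 0.00, H.y = 0.00 ✓; |MH| = 49.70 ✓; ∠(JH, HM) = 90.00° ✓; |JH| = 12.30 ✓; bearing(J→V) − bearing(J→H) = 145.0° ✓; |JV| = 12.30 ✓; ∠(JV, VT) = 90.00° ✓; |VT| = 15.40 ✗.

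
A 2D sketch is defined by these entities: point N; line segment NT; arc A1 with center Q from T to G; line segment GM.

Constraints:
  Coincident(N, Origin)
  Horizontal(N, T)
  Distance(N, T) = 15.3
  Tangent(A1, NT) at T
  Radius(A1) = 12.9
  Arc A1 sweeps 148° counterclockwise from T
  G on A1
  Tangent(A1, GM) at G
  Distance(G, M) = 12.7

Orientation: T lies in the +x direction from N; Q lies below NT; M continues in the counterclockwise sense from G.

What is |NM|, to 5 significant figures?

36.117

N is at the origin; N and T share the same y with |NT| = 15.3 and T on the +x side, so T = (15.300, 0.0000). Tangency of A1 to NT means the radius QT is perpendicular to NT, so Q = T + (0, -12.9) = (15.300, -12.900). On A1, T sits at bearing 90° from Q; a 148° counterclockwise sweep puts G at bearing 238°, so G = Q + 12.9·(cos 238°, sin 238°) = (8.4640, -23.840). Since A1 is tangent to GM there, QG ⟂ GM, so GM runs along (−sin 238°, cos 238°); with |GM| = 12.7, M = (19.234, -30.570). Then |NM| = |M − N| = 36.117.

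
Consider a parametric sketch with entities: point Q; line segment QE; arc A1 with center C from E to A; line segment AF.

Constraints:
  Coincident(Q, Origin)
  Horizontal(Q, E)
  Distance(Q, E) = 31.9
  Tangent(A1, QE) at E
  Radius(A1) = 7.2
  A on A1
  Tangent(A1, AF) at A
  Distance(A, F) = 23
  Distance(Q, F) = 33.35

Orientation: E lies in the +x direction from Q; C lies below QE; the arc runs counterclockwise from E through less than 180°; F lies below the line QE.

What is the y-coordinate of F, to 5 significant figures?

-27.486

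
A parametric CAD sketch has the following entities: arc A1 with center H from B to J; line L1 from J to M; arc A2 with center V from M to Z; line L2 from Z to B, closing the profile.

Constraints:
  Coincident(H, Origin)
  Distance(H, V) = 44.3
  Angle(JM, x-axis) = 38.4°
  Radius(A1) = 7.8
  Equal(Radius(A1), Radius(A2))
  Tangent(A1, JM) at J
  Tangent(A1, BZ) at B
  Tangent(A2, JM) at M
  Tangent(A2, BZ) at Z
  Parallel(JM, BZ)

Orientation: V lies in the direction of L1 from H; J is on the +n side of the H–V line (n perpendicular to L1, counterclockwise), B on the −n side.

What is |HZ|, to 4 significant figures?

44.98

The slot axis is L1's direction at 38.4°, so u = (cos 38.4°, sin 38.4°) = (0.7837, 0.6211) and n = (−sin 38.4°, cos 38.4°) = (-0.6211, 0.7837). H is at the origin and V lies 44.3 along u from H, so V = 44.3·u = (34.72, 27.52). Tangency of A1 to both parallel lines with radius 7.8 puts J and B at H ± 7.8·n: J = (-4.845, 6.113), B = (4.845, -6.113). Equal radii place M and Z the same way about V: M = V + 7.8·n = (29.87, 33.63), Z = V − 7.8·n = (39.56, 21.40). Then |HZ| = |Z − H| = 44.98.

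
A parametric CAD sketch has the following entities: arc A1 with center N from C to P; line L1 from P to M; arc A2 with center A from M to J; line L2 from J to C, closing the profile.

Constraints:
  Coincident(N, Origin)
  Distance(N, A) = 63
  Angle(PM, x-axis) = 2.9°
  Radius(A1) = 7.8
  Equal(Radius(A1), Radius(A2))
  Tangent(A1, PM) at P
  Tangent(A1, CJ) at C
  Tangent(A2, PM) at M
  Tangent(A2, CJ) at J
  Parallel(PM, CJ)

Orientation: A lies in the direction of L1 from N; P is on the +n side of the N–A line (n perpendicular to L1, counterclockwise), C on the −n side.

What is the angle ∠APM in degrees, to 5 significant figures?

7.0578°

The slot axis is L1's direction at 2.9°, so u = (cos 2.9°, sin 2.9°) = (0.99872, 0.050593) and n = (−sin 2.9°, cos 2.9°) = (-0.050593, 0.99872). N is at the origin and A lies 63.0 along u from N, so A = 63.0·u = (62.919, 3.1874). Tangency of A1 to both parallel lines with radius 7.8 puts P and C at N ± 7.8·n: P = (-0.39462, 7.7900), C = (0.39462, -7.7900). Equal radii place M and J the same way about A: M = A + 7.8·n = (62.525, 10.977), J = A − 7.8·n = (63.314, -4.6027). Then cos ∠APM = PA·PM / (|PA||PM|), giving 7.0578°.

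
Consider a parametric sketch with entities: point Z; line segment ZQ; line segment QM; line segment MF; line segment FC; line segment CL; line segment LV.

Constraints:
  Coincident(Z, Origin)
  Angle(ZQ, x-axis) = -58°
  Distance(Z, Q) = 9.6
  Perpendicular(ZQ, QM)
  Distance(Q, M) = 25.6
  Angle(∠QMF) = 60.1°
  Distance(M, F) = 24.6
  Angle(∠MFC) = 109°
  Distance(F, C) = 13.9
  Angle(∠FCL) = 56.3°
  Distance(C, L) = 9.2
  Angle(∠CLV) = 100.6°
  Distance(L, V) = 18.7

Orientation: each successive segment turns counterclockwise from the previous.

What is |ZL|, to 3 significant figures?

6.65

Z is at the origin; ZQ runs at -58.0° with length 9.6, so Q = (5.09, -8.14). ZQ is perpendicular to QM, so QM runs at 32.0°; with |QM| = 25.6, M = (26.8, 5.42). ∠QMF = 60.1° gives MF at 152° from the x-axis; with |MF| = 24.6, F = (5.10, 17.0). ∠MFC = 109.0° gives FC at -137° from the x-axis; with |FC| = 13.9, C = (-5.09, 7.55). ∠FCL = 56.3° gives CL at -13.4° from the x-axis; with |CL| = 9.2, L = (3.86, 5.42). Then |ZL| = |L − Z| = 6.65.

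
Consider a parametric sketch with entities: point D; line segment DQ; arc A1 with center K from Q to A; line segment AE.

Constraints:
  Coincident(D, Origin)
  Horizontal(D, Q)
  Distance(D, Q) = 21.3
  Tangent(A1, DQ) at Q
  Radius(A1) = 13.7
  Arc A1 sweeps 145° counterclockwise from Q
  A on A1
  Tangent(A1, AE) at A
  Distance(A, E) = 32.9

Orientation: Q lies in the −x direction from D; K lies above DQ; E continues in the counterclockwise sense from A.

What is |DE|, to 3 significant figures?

59.6

D is at the origin; DQ is horizontal with |DQ| = 21.3 and Q on the −x side, so Q = (-21.3, 0.00). Since A1 is tangent to DQ there, KQ ⟂ DQ, so K = Q + (0, 13.7) = (-21.3, 13.7). On A1, Q sits at bearing -90° from K; a 145° counterclockwise sweep puts A at bearing 55°, so A = K + 13.7·(cos 55°, sin 55°) = (-13.4, 24.9). Since A1 is tangent to AE there, KA ⟂ AE, so AE runs along (−sin 55°, cos 55°); with |AE| = 32.9, E = (-40.4, 43.8). Then |DE| = |E − D| = 59.6.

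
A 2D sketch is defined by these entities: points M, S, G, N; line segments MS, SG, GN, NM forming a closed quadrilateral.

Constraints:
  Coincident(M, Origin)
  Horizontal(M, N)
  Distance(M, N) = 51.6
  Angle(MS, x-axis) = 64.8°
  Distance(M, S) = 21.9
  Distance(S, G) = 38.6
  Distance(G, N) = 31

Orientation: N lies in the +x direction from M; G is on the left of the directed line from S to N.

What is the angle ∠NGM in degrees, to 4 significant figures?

66.29°

Checks: |SG| = 38.60 ✓; |GN| = 31.00 ✓.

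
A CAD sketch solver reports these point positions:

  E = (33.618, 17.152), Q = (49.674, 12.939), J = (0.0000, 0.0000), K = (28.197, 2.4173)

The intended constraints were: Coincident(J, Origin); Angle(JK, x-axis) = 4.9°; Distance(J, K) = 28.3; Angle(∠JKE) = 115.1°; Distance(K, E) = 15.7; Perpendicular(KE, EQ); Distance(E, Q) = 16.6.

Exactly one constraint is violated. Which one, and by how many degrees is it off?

Perpendicular(KE, EQ) — off by 5.50°.

J = (0.00, 0.00) ✓; JK at 4.900° ✓; |JK| = 28.30 ✓; ∠JKE = 115.1° ✓; |KE| = 15.70 ✓; ∠(KE, EQ) = 84.50° ✗; |EQ| = 16.60 ✓.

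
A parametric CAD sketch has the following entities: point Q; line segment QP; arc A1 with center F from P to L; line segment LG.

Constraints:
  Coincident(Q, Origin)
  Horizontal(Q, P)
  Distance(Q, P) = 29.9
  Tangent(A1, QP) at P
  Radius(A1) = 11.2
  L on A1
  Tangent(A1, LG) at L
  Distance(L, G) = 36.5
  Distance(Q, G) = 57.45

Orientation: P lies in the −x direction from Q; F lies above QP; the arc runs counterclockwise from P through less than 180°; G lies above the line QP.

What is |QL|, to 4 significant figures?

23.92

Checks: |FL| = 11.20 ✓; ∠(FL, LG) = 90.00° ✓; |LG| = 36.50 ✓; |QG| = 57.45 ✓.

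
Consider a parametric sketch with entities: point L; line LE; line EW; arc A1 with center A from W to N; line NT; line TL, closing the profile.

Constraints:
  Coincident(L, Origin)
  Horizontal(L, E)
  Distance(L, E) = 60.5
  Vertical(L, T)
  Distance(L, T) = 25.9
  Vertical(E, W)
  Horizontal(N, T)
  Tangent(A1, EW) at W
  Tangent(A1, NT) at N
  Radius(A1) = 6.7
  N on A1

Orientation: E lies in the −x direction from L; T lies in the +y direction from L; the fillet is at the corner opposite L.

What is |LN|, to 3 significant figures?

59.7

The virtual corner opposite L is at (-60.5, 25.9). Tangency of A1 to EW means the radius AW is perpendicular to EW and since A1 is tangent to NT there, AN ⟂ NT, with radius 6.7, so the center A sits 6.7 in from both sides at A = (-53.8, 19.2). That places the tangent points at W = (-60.5, 19.2) on EW and N = (-53.8, 25.9) on NT. Then |LN| = |N − L| = 59.7.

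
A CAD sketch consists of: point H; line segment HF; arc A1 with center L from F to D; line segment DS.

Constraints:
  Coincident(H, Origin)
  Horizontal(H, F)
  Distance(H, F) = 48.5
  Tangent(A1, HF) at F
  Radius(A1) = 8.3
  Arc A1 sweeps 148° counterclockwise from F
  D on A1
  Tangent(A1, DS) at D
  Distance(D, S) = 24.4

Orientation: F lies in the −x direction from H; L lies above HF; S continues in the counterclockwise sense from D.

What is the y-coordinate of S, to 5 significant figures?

28.269

On A1, F sits at bearing -90° from L; a 148° counterclockwise sweep puts D at bearing 58°, so D = L + 8.3·(cos 58°, sin 58°) = (-44.102, 15.339). The tangent condition forces LD to be normal to DS, so DS runs along (−sin 58°, cos 58°); with |DS| = 24.4, S = (-64.794, 28.269). So S.y = 28.269.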